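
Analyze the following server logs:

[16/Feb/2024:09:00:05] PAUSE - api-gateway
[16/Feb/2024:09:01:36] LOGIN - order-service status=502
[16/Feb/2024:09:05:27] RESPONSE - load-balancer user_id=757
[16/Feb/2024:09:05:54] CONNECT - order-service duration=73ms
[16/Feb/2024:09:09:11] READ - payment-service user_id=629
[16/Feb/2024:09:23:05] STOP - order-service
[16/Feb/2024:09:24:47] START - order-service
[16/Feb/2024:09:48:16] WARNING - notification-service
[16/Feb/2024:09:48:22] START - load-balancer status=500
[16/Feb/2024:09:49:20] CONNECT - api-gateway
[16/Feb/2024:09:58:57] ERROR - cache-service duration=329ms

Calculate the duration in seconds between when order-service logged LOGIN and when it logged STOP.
1289

To find the time between events:

1. Locate the first LOGIN event for order-service: 16/Feb/2024:09:01:36
2. Locate the first STOP event for order-service: 16/Feb/2024:09:23:05
3. Calculate the difference: 16/Feb/2024:09:23:05 - 16/Feb/2024:09:01:36 = 1289 seconds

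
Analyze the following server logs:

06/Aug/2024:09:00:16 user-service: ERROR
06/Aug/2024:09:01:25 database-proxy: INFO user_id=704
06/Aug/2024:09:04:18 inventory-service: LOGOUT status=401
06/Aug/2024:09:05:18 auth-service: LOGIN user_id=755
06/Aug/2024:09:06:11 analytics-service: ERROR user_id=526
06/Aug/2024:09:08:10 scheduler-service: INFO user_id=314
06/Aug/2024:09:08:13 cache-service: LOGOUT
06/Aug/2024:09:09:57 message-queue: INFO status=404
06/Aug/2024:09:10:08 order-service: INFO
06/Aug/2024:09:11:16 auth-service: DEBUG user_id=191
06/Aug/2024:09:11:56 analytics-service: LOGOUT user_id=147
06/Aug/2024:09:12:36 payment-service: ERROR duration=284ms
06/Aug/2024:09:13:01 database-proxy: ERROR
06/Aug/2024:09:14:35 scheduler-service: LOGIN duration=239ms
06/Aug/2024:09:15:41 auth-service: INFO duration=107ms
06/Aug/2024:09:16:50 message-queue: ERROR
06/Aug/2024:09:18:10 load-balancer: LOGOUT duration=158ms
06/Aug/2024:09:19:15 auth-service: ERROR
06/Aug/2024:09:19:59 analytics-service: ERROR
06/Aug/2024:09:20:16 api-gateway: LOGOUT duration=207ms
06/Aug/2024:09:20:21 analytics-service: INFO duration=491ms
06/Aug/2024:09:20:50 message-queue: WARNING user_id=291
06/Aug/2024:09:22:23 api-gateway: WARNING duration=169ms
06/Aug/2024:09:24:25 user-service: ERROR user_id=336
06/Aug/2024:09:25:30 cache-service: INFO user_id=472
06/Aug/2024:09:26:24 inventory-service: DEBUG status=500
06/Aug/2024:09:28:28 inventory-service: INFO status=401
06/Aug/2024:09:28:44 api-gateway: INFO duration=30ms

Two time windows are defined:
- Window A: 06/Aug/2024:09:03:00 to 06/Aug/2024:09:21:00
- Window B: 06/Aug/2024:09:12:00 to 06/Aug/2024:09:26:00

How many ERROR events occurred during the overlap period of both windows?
5

To find overlap events:

1. Window A: 06/Aug/2024:09:03:00 to 06/Aug/2024:09:21:00
2. Window B: 06/Aug/2024:09:12:00 to 06/Aug/2024:09:26:00
3. Overlap period: 06/Aug/2024:09:12:00 to 06/Aug/2024:09:21:00
4. Count ERROR events in overlap: 5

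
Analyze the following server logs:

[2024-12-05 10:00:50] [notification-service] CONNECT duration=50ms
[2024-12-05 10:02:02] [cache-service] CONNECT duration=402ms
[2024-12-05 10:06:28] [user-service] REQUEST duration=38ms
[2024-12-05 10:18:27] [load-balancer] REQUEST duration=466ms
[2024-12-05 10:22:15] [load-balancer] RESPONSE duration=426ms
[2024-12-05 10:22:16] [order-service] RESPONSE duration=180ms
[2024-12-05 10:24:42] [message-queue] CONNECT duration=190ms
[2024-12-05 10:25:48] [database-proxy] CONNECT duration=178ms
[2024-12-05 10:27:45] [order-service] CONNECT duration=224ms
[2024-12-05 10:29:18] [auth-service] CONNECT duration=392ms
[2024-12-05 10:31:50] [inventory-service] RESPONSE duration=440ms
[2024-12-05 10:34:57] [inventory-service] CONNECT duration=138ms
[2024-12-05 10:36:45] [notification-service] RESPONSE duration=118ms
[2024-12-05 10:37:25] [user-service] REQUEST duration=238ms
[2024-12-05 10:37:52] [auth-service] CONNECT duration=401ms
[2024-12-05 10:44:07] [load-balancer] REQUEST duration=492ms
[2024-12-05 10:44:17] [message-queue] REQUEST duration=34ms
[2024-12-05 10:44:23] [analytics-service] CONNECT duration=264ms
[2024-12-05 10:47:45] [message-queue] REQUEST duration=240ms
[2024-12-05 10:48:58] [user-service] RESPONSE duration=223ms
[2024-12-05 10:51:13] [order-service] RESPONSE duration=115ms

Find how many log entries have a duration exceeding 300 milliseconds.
7

To count timeouts:

1. Threshold: 300ms
2. Extract duration from each log entry
3. Count entries where duration > 300
4. Timeout count: 7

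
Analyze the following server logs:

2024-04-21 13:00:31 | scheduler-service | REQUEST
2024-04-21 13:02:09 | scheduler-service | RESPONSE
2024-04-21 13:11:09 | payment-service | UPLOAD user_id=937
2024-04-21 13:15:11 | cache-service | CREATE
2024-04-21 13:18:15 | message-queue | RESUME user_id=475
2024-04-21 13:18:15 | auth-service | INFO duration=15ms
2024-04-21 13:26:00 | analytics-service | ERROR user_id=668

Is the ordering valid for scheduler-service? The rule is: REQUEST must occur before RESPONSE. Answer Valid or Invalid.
Valid

To validate ordering:

1. Required order: REQUEST → RESPONSE
2. Rule: REQUEST must occur before RESPONSE
3. Check actual order of events for scheduler-service
4. Result: Valid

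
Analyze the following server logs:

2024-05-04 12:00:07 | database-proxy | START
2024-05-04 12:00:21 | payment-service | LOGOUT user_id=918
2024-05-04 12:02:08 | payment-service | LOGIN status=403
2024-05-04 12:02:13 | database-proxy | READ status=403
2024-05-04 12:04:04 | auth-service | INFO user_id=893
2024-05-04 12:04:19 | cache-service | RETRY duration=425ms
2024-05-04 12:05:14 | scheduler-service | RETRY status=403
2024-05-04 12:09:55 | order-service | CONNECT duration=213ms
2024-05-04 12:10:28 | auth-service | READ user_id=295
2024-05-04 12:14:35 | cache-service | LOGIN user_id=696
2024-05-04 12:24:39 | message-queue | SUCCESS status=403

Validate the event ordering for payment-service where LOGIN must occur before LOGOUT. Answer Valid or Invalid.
Invalid

To validate ordering:

1. Required order: LOGIN → LOGOUT
2. Rule: LOGIN must occur before LOGOUT
3. Check actual order of events for payment-service
4. Result: Invalid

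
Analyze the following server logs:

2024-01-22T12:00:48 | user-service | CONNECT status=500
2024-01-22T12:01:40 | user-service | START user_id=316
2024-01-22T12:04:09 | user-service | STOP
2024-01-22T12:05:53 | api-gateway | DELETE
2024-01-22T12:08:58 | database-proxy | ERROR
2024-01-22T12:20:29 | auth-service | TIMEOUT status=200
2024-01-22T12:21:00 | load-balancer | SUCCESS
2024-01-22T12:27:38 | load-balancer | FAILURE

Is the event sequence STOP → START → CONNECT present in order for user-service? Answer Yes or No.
No

To verify sequence order:

1. Find all events in sequence STOP → START → CONNECT for user-service
2. Extract their timestamps
3. Check if timestamps are in ascending order
4. Result: No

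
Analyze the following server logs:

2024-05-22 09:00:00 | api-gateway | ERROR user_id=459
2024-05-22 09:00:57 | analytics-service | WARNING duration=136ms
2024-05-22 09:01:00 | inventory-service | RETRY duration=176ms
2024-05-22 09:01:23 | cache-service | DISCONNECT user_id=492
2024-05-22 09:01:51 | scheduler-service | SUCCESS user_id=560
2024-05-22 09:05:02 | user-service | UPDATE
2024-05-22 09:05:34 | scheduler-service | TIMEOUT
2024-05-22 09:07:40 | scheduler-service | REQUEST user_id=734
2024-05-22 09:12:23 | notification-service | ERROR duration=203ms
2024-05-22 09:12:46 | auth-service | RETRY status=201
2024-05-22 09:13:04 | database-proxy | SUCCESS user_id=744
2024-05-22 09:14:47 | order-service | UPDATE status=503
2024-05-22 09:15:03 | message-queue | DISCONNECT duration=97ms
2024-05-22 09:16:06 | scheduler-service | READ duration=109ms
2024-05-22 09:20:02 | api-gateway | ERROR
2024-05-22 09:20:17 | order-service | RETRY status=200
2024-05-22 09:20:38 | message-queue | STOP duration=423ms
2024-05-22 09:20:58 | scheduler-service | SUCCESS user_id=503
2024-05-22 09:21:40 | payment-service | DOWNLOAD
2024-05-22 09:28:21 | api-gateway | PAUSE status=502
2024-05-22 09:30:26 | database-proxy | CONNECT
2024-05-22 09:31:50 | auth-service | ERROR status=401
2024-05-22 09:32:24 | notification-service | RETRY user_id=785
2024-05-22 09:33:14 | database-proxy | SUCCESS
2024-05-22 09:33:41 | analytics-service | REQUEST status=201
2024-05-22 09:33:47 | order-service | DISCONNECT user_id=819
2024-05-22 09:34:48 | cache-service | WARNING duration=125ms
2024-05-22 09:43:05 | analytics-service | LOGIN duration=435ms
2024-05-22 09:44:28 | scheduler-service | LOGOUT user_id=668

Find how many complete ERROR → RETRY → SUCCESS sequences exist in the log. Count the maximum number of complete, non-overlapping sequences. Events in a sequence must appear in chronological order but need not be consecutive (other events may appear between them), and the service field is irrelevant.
4

To count sequences:

1. Look for pattern: ERROR → RETRY → SUCCESS
2. Greedily scan the log in chronological order, matching each sequence element in turn (ignoring service)
3. Each time the full pattern completes, increment the count and restart matching from the next event
4. Complete non-overlapping sequences found: 4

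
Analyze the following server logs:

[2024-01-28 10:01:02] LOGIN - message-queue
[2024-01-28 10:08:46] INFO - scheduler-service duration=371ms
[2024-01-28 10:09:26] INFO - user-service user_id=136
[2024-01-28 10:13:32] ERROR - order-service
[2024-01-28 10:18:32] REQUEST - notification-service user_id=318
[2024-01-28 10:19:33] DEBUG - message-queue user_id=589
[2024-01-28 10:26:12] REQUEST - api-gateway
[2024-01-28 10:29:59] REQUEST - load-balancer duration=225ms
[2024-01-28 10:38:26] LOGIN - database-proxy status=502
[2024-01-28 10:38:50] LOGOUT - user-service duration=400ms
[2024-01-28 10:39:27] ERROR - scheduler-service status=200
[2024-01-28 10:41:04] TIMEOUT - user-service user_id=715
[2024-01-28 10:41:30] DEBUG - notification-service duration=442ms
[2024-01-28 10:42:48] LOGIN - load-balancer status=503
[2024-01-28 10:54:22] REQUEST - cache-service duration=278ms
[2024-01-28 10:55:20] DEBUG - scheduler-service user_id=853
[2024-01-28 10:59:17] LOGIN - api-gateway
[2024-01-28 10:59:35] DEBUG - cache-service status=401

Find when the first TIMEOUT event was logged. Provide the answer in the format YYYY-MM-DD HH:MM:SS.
2024-01-28 10:41:04

To find the first event:

1. Filter for all TIMEOUT events
2. Sort by timestamp
3. Select the first one
4. Timestamp: 2024-01-28 10:41:04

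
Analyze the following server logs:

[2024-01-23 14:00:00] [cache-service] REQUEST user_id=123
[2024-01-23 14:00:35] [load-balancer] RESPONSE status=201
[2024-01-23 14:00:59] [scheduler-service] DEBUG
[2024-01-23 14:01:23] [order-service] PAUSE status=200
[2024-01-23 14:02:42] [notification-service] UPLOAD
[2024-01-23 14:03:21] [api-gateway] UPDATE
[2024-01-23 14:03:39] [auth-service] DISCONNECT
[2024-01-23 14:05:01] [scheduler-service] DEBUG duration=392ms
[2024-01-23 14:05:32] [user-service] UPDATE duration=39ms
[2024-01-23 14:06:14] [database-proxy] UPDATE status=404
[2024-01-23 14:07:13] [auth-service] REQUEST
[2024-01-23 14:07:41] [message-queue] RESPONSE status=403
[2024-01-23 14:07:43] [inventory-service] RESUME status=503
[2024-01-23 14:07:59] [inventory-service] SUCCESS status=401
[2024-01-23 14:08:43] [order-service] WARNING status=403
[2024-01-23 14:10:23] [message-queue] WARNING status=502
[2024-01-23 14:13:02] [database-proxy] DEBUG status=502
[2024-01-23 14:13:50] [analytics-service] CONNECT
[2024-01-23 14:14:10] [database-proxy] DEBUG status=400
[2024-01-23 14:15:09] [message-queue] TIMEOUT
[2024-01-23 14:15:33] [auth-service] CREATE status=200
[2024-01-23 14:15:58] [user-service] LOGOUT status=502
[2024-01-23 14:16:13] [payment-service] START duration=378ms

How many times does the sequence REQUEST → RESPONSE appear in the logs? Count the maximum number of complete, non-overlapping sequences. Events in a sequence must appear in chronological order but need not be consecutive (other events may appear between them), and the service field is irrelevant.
2

To count sequences:

1. Look for pattern: REQUEST → RESPONSE
2. Greedily scan the log in chronological order, matching each sequence element in turn (ignoring service)
3. Each time the full pattern completes, increment the count and restart matching from the next event
4. Complete non-overlapping sequences found: 2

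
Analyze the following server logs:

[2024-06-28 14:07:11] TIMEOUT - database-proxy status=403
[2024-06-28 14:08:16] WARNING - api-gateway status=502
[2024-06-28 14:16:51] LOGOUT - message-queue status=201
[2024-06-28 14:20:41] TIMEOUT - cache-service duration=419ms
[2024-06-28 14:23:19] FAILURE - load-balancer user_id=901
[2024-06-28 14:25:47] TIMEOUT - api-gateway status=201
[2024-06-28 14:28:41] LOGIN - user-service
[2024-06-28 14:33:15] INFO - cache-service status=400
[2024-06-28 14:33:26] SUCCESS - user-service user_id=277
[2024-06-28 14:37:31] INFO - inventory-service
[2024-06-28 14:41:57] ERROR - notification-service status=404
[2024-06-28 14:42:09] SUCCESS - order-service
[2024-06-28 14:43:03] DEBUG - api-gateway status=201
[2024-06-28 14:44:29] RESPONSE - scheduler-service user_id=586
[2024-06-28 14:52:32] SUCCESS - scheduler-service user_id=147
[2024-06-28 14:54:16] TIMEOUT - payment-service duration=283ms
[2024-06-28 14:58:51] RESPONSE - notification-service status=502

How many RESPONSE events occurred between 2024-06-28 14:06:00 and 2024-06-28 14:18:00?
0

To count events in the time window:

1. Window boundaries: 2024-06-28 14:06:00 to 2024-06-28 14:18:00
2. Filter for RESPONSE events within this window
3. Count matching events: 0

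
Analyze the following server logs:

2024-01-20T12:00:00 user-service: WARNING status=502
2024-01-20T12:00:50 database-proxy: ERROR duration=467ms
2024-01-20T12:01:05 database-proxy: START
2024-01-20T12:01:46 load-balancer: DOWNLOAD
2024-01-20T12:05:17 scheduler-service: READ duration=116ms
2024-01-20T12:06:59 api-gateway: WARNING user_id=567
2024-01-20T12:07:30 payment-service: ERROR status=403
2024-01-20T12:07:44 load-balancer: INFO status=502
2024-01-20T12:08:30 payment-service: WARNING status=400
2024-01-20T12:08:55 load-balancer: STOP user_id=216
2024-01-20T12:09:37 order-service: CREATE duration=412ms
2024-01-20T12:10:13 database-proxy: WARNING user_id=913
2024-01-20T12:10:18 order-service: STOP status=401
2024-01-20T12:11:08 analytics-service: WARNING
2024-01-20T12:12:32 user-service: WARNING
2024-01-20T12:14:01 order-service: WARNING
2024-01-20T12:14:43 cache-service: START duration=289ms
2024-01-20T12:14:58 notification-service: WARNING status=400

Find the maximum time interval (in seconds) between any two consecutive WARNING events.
419

To find the longest gap:

1. Extract all WARNING events in chronological order
2. Calculate time differences between consecutive events
3. Find the maximum difference
4. Longest gap: 419 seconds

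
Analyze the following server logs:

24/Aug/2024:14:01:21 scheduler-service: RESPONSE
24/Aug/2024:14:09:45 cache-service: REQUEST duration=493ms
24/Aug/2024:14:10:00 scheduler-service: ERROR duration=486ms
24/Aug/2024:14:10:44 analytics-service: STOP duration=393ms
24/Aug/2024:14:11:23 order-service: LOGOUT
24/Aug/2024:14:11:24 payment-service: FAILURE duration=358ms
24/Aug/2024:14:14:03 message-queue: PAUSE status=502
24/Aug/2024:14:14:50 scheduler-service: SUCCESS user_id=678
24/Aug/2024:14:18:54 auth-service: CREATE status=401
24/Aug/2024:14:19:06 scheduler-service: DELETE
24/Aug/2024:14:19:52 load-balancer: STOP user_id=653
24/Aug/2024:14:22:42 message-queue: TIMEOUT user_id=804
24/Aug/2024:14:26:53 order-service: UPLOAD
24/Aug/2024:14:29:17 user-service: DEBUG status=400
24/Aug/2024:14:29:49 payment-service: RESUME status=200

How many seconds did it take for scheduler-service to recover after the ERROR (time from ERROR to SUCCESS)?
290

To calculate recovery time:

1. Find ERROR event for scheduler-service: 24/Aug/2024:14:10:00
2. Find next SUCCESS event for scheduler-service: 24/Aug/2024:14:14:50
3. Recovery time: 24/Aug/2024:14:14:50 - 24/Aug/2024:14:10:00 = 290 seconds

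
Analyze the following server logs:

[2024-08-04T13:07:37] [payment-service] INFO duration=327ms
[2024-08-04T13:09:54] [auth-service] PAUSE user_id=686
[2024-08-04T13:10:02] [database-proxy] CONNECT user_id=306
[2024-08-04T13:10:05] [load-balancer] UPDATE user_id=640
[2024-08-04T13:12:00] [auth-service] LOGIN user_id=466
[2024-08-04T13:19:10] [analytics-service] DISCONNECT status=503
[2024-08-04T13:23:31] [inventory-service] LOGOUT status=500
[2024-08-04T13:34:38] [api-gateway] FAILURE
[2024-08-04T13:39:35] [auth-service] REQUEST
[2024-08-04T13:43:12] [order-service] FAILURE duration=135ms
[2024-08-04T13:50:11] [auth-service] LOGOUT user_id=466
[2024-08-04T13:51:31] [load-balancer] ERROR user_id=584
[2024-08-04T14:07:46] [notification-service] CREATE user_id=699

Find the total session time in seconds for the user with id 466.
2291

To calculate session duration:

1. Find LOGIN event for user_id=466: 2024-08-04T13:12:00
2. Find LOGOUT event for user_id=466: 2024-08-04T13:50:11
3. Session duration: 2024-08-04T13:50:11 - 2024-08-04T13:12:00 = 2291 seconds (38 minutes)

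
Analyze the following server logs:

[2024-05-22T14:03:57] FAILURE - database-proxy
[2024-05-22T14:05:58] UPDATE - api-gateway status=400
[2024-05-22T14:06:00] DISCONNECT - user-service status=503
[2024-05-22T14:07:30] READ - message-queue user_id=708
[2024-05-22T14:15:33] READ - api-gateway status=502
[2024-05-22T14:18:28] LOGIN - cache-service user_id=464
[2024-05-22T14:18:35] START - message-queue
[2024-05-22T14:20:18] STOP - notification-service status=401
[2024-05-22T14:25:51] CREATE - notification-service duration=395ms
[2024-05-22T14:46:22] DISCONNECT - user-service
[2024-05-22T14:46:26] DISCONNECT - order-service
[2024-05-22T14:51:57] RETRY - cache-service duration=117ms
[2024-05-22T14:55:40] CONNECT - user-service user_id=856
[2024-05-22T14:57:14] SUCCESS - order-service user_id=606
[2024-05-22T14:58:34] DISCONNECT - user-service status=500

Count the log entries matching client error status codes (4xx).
2

To find matching entries:

1. Pattern to match: client error status codes (4xx)
2. Scan each log entry for the pattern
3. Count matches: 2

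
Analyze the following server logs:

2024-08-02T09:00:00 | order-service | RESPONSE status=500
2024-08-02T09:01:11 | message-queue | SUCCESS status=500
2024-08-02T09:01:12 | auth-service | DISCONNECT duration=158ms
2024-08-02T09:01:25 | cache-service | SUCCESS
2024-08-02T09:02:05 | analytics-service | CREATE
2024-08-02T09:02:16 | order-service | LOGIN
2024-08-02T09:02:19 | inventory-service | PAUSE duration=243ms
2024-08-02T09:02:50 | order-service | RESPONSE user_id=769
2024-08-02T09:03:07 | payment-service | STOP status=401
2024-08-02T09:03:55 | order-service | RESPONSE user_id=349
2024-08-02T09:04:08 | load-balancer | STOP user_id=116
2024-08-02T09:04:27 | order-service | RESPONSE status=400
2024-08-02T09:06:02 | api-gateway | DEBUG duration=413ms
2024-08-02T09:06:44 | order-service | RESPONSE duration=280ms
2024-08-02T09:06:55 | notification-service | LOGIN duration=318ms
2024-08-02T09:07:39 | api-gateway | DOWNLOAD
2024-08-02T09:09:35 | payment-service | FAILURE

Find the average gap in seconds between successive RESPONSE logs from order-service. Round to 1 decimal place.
101.0

To calculate average interval:

1. Find all RESPONSE events for order-service in order
2. Calculate time gaps between consecutive events
3. Compute mean of gaps: 404 / 4 = 101.0 seconds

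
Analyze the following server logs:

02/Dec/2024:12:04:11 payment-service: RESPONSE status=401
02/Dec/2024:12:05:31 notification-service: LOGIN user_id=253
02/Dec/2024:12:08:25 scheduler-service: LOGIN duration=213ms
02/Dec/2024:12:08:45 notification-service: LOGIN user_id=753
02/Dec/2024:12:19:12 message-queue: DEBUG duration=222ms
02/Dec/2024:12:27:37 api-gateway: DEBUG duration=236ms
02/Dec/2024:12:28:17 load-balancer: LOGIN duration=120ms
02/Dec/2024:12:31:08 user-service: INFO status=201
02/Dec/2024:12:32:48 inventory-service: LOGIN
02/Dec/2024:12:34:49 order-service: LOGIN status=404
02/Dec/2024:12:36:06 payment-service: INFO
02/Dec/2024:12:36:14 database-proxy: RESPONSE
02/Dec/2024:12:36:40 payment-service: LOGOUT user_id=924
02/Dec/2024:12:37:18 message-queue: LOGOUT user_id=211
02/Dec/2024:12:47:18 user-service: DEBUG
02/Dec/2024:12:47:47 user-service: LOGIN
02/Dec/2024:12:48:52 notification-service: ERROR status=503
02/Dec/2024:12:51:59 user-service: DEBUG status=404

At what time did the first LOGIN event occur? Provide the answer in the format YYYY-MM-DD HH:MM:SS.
2024-12-02 12:05:31

To find the first event:

1. Filter for all LOGIN events
2. Sort by timestamp
3. Select the first one
4. Timestamp: 2024-12-02 12:05:31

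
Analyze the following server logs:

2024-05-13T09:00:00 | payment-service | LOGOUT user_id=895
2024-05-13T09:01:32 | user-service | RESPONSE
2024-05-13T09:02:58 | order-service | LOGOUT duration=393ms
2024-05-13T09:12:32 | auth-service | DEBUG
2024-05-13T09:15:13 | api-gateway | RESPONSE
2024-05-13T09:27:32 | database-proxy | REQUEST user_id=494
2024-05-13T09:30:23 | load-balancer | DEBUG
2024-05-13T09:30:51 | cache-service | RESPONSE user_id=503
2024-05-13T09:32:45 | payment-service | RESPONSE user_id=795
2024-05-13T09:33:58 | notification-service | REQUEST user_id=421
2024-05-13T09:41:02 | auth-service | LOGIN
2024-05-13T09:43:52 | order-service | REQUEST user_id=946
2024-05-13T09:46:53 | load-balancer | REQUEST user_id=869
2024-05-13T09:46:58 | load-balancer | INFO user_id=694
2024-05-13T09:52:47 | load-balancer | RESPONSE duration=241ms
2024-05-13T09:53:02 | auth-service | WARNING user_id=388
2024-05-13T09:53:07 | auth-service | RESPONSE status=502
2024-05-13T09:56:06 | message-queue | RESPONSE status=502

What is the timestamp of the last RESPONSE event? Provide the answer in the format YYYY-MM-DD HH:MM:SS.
2024-05-13 09:56:06

To find the last event:

1. Filter for all RESPONSE events
2. Sort by timestamp
3. Select the last one
4. Timestamp: 2024-05-13 09:56:06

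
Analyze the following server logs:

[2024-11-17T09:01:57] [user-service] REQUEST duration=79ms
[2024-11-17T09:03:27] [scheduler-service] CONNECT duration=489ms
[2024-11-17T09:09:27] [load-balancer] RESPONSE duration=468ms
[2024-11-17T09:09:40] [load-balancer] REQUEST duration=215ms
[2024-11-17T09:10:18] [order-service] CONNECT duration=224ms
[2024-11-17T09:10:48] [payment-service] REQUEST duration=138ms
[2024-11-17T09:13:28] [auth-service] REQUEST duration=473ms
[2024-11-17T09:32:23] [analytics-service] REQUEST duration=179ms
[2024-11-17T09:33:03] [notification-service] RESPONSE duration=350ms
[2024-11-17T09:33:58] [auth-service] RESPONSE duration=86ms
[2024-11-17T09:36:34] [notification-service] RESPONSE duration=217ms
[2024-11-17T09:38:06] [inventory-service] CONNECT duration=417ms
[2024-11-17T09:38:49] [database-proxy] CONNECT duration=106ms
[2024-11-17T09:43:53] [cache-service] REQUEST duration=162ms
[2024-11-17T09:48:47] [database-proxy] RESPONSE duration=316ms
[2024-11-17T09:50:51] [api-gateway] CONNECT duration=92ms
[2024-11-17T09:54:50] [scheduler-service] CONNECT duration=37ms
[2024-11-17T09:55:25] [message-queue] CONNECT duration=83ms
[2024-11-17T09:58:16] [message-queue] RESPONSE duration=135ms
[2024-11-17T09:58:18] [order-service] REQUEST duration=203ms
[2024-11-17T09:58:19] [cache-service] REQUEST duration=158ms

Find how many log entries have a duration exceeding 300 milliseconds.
6

To count timeouts:

1. Threshold: 300ms
2. Extract duration from each log entry
3. Count entries where duration > 300
4. Timeout count: 6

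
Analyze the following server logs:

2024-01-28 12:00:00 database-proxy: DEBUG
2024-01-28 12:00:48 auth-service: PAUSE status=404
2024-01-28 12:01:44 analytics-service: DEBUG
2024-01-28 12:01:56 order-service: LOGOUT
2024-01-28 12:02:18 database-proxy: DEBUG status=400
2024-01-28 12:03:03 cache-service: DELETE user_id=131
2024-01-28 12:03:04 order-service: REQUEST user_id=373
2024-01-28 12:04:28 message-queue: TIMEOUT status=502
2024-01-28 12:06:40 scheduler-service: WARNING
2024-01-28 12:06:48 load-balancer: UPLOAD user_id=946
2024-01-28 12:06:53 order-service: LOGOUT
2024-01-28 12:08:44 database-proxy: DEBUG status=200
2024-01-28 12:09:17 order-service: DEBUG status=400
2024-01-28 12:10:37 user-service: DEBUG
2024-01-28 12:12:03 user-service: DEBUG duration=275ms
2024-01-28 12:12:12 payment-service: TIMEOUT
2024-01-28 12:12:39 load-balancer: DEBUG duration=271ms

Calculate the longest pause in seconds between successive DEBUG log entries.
386

To find the longest gap:

1. Extract all DEBUG events in chronological order
2. Calculate time differences between consecutive events
3. Find the maximum difference
4. Longest gap: 386 seconds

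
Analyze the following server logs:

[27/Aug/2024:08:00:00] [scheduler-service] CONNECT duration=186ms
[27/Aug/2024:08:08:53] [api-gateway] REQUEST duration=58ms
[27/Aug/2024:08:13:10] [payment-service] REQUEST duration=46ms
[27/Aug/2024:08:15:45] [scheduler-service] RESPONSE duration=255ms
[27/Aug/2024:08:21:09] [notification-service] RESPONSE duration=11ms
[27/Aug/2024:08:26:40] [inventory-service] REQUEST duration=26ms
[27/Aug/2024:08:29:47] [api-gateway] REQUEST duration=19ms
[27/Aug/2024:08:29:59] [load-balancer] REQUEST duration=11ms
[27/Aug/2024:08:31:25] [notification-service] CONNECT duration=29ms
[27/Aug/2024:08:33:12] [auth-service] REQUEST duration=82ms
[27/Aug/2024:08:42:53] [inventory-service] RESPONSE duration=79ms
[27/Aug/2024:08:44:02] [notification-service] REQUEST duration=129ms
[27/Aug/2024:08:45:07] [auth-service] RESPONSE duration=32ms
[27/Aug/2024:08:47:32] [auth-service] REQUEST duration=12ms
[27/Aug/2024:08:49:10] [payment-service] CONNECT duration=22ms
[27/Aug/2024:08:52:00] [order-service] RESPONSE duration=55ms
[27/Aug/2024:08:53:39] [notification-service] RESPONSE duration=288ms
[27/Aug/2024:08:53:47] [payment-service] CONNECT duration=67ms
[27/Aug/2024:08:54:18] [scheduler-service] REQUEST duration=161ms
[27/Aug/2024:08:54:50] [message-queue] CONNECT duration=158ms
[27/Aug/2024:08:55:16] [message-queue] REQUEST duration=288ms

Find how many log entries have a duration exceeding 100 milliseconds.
7

To count timeouts:

1. Threshold: 100ms
2. Extract duration from each log entry
3. Count entries where duration > 100
4. Timeout count: 7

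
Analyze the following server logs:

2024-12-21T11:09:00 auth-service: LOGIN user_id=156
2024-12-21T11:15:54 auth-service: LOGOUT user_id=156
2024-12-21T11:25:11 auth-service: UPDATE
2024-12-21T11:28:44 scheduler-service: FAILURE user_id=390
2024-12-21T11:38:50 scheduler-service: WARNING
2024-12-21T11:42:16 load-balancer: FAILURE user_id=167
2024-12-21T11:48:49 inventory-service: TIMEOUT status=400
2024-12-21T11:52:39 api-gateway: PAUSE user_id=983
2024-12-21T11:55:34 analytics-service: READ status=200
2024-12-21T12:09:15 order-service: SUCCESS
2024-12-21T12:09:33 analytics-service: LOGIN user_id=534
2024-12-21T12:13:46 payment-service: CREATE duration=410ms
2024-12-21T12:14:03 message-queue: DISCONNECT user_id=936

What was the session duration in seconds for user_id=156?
414

To calculate session duration:

1. Find LOGIN event for user_id=156: 2024-12-21T11:09:00
2. Find LOGOUT event for user_id=156: 2024-12-21T11:15:54
3. Session duration: 2024-12-21T11:15:54 - 2024-12-21T11:09:00 = 414 seconds (6 minutes)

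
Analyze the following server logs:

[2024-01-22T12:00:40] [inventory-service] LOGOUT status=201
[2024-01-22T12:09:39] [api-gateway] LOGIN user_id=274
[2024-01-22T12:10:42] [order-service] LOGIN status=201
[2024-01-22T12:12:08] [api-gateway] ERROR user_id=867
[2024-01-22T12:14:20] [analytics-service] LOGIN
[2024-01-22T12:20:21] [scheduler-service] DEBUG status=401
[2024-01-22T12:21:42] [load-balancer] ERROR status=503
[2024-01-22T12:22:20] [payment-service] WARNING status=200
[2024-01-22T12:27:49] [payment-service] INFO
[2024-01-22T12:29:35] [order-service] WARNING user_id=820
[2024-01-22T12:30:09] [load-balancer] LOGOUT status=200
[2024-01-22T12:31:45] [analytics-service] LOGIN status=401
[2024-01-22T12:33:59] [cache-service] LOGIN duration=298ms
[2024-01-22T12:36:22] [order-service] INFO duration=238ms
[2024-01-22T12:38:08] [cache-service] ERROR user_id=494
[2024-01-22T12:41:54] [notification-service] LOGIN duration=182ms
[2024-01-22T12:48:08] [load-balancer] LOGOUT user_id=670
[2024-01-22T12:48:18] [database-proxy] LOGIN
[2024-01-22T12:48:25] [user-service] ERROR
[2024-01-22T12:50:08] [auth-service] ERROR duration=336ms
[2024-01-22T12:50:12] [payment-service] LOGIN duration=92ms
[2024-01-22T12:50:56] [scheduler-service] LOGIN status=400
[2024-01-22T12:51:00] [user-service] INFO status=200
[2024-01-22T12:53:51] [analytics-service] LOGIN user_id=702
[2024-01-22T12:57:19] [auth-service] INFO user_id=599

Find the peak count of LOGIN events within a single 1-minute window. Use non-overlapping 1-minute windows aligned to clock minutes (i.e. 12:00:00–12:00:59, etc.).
2

To find the burst window:

1. Divide the log period into non-overlapping 1-minute windows starting at 12:00
2. Count LOGIN events in each window
3. Find the window with maximum count
4. Maximum events in a window: 2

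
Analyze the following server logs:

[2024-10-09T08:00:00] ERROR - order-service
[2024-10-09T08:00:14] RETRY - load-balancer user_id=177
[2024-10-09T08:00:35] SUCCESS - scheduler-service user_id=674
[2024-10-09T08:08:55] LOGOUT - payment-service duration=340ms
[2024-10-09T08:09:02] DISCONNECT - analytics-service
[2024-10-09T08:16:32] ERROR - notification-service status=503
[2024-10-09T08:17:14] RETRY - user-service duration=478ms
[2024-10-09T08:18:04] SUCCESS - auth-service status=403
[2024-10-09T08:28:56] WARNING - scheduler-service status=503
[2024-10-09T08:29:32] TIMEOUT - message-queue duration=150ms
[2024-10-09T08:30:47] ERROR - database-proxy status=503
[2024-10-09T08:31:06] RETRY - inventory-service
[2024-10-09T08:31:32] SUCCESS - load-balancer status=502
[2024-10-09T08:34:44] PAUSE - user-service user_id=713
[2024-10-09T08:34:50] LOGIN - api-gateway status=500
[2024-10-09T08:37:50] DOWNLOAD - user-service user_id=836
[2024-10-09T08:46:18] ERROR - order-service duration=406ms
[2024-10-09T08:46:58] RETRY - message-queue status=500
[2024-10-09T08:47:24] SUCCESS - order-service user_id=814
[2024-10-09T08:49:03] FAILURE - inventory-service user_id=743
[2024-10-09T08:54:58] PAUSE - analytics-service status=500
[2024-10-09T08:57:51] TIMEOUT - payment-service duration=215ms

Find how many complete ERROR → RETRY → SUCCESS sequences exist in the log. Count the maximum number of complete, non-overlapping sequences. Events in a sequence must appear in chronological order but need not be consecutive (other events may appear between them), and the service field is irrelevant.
4

To count sequences:

1. Look for pattern: ERROR → RETRY → SUCCESS
2. Greedily scan the log in chronological order, matching each sequence element in turn (ignoring service)
3. Each time the full pattern completes, increment the count and restart matching from the next event
4. Complete non-overlapping sequences found: 4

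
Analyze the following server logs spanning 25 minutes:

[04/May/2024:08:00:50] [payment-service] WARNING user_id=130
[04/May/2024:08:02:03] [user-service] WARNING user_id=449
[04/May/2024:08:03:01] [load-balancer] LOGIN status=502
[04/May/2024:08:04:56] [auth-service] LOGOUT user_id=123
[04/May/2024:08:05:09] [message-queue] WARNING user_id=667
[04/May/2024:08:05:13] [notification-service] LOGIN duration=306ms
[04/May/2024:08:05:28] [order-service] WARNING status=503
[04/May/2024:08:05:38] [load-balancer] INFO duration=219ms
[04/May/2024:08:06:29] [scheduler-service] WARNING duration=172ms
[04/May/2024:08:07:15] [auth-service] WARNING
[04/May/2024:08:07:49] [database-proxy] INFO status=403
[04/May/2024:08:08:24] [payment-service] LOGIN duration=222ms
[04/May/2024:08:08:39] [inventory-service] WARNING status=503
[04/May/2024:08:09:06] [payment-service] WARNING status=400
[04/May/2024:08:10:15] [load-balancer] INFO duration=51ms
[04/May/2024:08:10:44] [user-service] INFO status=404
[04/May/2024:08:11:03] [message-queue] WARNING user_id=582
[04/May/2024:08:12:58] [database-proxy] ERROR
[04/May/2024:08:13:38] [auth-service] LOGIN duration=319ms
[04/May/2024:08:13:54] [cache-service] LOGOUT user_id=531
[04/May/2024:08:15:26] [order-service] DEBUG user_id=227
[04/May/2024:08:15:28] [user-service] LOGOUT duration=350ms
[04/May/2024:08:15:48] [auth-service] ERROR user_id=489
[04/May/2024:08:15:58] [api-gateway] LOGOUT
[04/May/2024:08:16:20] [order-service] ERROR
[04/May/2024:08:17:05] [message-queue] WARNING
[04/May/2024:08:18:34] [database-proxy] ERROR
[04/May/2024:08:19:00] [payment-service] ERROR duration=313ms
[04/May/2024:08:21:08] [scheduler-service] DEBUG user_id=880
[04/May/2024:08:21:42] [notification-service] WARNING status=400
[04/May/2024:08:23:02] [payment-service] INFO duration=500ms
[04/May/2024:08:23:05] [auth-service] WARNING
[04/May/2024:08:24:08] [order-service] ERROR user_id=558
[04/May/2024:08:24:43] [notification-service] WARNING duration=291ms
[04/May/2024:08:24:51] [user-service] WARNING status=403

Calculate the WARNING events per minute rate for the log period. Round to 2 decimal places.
0.56

To calculate the rate:

1. Count total WARNING events: 14
2. Total time period: 25 minutes
3. Rate = 14 / 25 = 0.56 events per minute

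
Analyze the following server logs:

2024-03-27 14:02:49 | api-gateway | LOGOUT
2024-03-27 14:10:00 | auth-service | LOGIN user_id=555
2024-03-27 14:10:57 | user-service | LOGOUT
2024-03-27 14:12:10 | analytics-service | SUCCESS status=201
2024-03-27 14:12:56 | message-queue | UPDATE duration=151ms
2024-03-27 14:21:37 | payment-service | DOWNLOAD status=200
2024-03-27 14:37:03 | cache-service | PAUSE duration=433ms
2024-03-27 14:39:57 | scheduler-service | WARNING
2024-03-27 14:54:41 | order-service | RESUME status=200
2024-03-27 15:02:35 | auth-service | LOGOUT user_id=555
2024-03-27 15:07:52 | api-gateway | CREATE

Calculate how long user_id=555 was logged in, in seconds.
3155

To calculate session duration:

1. Find LOGIN event for user_id=555: 2024-03-27 14:10:00
2. Find LOGOUT event for user_id=555: 2024-03-27 15:02:35
3. Session duration: 2024-03-27 15:02:35 - 2024-03-27 14:10:00 = 3155 seconds (52 minutes)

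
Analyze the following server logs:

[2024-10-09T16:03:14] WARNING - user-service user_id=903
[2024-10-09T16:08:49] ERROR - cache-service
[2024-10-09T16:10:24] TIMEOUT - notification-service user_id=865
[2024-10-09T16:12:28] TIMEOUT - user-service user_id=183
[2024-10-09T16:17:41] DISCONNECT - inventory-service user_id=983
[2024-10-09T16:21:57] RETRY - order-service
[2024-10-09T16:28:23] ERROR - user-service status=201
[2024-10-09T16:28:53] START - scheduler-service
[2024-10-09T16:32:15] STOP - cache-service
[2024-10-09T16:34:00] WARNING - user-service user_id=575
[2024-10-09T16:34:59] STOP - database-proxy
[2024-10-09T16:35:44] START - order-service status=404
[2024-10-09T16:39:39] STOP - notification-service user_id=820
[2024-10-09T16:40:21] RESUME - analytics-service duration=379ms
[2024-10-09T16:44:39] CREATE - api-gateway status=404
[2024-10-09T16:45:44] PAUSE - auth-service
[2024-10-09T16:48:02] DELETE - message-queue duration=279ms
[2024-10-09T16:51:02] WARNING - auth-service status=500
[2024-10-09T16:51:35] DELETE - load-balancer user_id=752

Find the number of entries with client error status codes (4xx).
2

To find matching entries:

1. Pattern to match: client error status codes (4xx)
2. Scan each log entry for the pattern
3. Count matches: 2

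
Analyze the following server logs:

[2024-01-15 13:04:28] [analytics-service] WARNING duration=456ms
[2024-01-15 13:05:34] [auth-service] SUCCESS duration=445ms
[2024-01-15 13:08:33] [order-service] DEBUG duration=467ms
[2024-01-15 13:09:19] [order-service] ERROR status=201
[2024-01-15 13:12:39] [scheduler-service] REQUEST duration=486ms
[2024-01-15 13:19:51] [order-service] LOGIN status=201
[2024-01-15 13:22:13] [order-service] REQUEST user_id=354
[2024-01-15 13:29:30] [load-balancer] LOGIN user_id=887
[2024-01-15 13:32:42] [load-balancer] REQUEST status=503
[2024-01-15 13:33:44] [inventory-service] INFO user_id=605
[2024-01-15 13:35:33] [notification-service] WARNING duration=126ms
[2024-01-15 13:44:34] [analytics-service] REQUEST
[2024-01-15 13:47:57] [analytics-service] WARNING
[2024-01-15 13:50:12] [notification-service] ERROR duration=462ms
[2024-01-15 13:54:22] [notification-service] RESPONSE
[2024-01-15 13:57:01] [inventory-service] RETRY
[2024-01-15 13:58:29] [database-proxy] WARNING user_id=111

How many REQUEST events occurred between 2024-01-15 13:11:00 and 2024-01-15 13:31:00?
2

To count events in the time window:

1. Window boundaries: 2024-01-15 13:11:00 to 2024-01-15 13:31:00
2. Filter for REQUEST events within this window
3. Count matching events: 2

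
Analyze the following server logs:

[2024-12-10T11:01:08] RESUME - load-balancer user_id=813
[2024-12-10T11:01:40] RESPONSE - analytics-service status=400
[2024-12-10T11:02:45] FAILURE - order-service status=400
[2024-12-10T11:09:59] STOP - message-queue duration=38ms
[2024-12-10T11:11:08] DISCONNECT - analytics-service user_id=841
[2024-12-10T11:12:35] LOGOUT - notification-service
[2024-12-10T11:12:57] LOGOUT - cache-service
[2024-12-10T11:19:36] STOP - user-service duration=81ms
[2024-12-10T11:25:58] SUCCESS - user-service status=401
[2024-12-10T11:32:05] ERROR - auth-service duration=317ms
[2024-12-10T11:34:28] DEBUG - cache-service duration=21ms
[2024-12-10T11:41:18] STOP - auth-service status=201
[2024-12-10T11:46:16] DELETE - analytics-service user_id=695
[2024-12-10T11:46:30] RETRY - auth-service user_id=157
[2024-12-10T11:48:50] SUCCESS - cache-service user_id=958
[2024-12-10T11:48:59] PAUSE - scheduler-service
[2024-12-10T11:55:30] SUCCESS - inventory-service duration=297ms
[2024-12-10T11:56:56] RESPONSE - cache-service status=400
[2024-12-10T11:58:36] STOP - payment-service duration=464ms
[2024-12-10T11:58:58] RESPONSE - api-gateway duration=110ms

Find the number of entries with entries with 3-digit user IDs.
5

To find matching entries:

1. Pattern to match: entries with 3-digit user IDs
2. Scan each log entry for the pattern
3. Count matches: 5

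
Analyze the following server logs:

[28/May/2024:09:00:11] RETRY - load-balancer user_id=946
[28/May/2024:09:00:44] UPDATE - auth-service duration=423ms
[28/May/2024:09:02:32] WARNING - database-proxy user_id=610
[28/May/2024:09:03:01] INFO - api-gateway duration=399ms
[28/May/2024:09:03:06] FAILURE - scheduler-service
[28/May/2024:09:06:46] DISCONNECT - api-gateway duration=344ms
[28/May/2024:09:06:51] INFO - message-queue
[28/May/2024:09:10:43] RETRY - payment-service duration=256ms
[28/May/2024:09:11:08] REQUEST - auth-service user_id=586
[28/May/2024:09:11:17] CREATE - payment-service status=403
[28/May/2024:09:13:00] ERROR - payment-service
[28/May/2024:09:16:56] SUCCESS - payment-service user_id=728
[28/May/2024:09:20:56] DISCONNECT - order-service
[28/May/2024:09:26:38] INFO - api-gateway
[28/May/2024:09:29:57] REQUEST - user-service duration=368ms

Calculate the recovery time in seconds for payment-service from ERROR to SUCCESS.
236

To calculate recovery time:

1. Find ERROR event for payment-service: 28/May/2024:09:13:00
2. Find next SUCCESS event for payment-service: 28/May/2024:09:16:56
3. Recovery time: 28/May/2024:09:16:56 - 28/May/2024:09:13:00 = 236 seconds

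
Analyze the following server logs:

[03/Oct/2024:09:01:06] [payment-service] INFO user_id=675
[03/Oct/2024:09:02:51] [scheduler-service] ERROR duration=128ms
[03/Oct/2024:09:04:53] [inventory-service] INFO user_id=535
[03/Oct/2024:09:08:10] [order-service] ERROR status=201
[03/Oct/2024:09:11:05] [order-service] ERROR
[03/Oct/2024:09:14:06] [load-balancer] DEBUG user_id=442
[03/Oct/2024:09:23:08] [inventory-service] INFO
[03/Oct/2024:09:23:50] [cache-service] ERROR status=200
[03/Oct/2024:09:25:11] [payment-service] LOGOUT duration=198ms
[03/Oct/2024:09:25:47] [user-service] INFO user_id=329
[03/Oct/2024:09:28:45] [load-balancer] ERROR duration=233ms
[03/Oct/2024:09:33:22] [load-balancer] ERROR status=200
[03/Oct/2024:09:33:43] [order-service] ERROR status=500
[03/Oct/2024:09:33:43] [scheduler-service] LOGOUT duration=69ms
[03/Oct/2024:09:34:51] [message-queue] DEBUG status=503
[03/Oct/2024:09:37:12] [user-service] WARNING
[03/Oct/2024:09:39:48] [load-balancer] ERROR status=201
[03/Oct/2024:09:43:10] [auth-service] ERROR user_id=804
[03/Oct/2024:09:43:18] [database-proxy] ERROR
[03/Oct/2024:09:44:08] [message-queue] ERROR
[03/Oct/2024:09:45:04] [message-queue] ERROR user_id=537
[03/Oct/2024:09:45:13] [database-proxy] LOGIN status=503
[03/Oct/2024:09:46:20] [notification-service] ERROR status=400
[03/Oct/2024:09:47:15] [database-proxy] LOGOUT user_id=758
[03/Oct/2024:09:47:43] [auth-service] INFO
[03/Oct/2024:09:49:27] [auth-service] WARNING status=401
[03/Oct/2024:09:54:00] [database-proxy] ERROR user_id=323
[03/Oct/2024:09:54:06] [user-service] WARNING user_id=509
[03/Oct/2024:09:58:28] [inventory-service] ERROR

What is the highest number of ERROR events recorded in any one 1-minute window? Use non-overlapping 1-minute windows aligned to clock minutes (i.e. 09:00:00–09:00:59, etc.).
2

To find the burst window:

1. Divide the log period into non-overlapping 1-minute windows starting at 09:00
2. Count ERROR events in each window
3. Find the window with maximum count
4. Maximum events in a window: 2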